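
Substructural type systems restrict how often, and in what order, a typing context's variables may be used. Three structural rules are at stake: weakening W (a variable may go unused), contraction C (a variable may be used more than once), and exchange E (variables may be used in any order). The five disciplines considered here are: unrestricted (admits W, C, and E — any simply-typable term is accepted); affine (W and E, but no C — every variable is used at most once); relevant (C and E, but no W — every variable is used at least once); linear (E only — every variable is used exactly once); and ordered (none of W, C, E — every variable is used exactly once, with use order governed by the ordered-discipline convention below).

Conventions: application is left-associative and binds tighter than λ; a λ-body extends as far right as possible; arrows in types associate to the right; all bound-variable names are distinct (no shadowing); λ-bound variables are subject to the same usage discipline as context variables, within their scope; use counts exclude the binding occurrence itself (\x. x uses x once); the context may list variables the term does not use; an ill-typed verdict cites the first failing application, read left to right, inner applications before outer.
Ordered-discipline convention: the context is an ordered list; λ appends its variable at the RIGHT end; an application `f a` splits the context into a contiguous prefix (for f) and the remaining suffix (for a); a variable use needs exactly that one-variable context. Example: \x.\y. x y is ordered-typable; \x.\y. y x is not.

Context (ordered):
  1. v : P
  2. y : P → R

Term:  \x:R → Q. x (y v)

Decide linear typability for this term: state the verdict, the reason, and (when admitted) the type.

yes — exactly-once usage across v, y, x; term : (R → Q) → Q
use counts: v ×1; y ×1; x [bound] ×1
order of uses: x, y, v
typing: well-typed at (R → Q) → Q
all disciplines: ordered ✗ · linear ✓ · affine ✓ · relevant ✓ · unrestricted ✓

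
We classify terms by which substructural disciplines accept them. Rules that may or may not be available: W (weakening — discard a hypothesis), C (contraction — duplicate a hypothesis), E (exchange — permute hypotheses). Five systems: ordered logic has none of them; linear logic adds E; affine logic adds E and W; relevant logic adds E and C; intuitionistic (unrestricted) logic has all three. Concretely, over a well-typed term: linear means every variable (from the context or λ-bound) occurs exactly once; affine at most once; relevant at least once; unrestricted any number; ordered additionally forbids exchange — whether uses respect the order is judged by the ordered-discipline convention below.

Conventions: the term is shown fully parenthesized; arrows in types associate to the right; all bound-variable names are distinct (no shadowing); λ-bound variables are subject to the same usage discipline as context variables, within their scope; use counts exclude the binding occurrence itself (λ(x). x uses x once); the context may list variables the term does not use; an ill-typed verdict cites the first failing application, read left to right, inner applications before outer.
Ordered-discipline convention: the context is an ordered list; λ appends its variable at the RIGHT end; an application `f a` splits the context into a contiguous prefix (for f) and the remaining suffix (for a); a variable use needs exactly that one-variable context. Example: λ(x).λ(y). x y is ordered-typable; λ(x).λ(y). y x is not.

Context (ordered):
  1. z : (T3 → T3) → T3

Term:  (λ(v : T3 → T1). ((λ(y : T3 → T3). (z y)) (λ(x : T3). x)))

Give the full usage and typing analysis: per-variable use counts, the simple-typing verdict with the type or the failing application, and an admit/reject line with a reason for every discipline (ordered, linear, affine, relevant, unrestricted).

variable uses: z: 1, v [bound]: 0, y [bound]: 1, x [bound]: 1
left-to-right use order: z, y, x
typing: the term checks, with type (T3 → T1) → T3
ordered: ✗, needs weakening: v unused
linear: ✗, needs weakening: v unused
affine: ✓, z, v, y, x: no repeats, contraction unneeded
relevant: ✗, needs weakening: v unused
unrestricted: ✓, typability at (T3 → T1) → T3 is all that's needed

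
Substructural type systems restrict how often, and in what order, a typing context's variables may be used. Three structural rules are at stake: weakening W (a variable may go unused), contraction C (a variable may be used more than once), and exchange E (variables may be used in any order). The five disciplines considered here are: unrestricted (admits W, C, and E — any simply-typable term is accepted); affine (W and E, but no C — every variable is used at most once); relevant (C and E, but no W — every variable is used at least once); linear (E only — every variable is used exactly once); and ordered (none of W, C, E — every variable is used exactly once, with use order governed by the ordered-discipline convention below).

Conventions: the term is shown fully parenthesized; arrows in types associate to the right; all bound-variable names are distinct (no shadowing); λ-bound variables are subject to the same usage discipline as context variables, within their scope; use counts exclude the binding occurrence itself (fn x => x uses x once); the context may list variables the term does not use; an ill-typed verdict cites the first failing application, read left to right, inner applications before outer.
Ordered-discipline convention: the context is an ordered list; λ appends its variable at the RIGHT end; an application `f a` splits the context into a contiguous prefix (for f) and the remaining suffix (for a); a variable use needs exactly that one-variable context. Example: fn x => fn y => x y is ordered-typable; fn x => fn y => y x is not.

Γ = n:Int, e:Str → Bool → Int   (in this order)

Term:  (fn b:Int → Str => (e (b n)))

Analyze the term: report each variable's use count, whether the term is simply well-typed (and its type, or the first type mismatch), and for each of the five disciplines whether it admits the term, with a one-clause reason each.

use counts: n=1, e=1, b (λ-bound)=1
uses in reading order: e, b, n
typing: well-typed at (Int → Str) → Bool → Int
ordered ✗ (no ordered split (uses run e, b, n))
linear ✓ (each of n, e, b used exactly once)
affine ✓ (n, e, b: no repeats, contraction unneeded)
relevant ✓ (none of n, e, b goes unused)
unrestricted ✓ (typability at (Int → Str) → Bool → Int is all that's needed)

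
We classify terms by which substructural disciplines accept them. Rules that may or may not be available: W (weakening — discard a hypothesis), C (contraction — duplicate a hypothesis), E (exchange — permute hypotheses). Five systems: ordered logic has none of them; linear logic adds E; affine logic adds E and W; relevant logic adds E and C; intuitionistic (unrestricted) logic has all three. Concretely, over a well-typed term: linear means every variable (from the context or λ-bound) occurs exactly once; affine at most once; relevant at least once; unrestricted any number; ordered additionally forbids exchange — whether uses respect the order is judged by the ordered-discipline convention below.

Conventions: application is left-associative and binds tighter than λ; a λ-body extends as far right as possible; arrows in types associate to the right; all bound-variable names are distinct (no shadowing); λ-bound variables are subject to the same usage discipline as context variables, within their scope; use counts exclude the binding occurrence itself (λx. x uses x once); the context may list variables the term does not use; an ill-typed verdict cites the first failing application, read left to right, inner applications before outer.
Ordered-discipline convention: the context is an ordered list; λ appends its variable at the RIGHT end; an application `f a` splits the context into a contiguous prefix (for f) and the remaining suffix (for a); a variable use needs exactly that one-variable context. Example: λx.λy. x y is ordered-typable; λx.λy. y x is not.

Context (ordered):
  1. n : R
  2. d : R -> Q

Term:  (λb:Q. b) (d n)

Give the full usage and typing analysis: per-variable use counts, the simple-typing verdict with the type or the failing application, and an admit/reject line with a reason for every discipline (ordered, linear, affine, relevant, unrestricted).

usage: n=1, d=1, b (λ-bound)=1
left-to-right use order: b, d, n
typing: well-typed at Q
ordered ✗ (no ordered split (uses run b, d, n))
linear ✓ (n, d, b: one use apiece)
affine ✓ (at most one use each (n, d, b))
relevant ✓ (n, d, b: all used, weakening unneeded)
unrestricted ✓ (type-checks (Q) and nothing is barred)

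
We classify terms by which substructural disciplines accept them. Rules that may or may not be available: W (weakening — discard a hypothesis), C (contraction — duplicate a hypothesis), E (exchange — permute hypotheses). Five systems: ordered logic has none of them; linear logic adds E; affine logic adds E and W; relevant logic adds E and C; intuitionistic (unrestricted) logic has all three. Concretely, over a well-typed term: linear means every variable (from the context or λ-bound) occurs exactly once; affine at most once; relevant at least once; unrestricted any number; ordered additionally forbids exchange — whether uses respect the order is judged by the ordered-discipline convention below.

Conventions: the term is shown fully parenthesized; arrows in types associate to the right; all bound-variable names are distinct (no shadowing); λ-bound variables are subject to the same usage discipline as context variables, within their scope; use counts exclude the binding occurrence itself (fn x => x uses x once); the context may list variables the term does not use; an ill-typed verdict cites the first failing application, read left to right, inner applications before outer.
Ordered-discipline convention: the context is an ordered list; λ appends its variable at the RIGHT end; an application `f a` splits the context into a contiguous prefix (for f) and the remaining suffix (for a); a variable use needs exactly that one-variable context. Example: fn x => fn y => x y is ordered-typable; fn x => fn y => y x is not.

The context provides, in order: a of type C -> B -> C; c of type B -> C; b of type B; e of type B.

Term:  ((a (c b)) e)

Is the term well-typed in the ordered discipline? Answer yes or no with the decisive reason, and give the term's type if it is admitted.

yes — a, c, b, e: once each, no exchange needed; term : C
use counts: a: 1×, c: 1×, b: 1×, e: 1×
order of uses: a, c, b, e
typing: well-typed at C
across the five disciplines: ordered ✓, linear ✓, affine ✓, relevant ✓, unrestricted ✓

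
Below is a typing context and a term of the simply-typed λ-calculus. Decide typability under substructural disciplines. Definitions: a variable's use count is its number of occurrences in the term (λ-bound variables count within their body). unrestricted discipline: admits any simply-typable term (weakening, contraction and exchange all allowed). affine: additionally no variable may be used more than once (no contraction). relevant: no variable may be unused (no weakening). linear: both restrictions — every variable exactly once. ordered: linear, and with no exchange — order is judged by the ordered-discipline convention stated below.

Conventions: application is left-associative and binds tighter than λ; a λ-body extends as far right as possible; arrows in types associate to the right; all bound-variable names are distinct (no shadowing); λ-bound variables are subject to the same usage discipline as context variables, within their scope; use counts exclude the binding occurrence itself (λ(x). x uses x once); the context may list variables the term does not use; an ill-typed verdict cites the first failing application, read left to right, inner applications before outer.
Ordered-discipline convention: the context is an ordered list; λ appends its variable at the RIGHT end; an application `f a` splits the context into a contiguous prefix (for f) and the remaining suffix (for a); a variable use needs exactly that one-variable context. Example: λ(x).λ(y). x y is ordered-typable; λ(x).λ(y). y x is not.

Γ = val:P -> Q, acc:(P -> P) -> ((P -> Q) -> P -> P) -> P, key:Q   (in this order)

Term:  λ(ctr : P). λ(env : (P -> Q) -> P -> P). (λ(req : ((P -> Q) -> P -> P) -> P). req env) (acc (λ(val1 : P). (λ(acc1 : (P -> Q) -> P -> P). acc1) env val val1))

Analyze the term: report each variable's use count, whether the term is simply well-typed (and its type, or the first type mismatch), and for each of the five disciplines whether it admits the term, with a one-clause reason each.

usage: val=1, acc=1, key=0, ctr (λ-bound)=0, env (λ-bound)=2, req (λ-bound)=1, val1 (λ-bound)=1, acc1 (λ-bound)=1
left-to-right use order: req, env, acc, acc1, env, val, val1
typing: well-typed at P -> ((P -> Q) -> P -> P) -> P
ordered ✗ (repeated use of env ×2; key, ctr left unused)
linear ✗ (repeated use of env ×2; key, ctr left unused)
affine ✗ (repeated use of env ×2)
relevant ✗ (key, ctr left unused)
unrestricted ✓ (type-checks (P -> ((P -> Q) -> P -> P) -> P) and nothing is barred)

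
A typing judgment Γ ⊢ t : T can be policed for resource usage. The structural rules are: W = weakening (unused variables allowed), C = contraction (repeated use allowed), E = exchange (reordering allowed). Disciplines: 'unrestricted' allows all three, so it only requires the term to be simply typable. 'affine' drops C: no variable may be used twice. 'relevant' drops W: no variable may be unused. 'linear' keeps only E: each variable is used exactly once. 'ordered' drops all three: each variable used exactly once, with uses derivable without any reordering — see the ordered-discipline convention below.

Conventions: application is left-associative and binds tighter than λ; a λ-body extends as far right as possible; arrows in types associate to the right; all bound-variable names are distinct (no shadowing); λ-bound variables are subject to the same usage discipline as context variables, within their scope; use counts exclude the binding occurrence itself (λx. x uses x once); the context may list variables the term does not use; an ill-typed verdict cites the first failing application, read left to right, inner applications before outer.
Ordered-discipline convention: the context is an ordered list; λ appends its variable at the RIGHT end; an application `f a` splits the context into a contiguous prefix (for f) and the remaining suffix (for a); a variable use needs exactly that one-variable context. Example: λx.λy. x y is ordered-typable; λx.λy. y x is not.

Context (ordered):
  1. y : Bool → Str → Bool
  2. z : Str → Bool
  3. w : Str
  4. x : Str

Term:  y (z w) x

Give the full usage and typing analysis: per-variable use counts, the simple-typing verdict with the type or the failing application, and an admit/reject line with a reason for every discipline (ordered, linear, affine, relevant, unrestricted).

counts: y ×1, z ×1, w ×1, x ×1
use order (left to right): y, z, w, x
typing: well-typed at Bool
ordered ✓ (y, z, w, x: once each, no exchange needed)
linear ✓ (single use per variable (y, z, w, x))
affine ✓ (none of y, z, w, x used more than once)
relevant ✓ (every one of y, z, w, x appears)
unrestricted ✓ (typability at Bool is all that's needed)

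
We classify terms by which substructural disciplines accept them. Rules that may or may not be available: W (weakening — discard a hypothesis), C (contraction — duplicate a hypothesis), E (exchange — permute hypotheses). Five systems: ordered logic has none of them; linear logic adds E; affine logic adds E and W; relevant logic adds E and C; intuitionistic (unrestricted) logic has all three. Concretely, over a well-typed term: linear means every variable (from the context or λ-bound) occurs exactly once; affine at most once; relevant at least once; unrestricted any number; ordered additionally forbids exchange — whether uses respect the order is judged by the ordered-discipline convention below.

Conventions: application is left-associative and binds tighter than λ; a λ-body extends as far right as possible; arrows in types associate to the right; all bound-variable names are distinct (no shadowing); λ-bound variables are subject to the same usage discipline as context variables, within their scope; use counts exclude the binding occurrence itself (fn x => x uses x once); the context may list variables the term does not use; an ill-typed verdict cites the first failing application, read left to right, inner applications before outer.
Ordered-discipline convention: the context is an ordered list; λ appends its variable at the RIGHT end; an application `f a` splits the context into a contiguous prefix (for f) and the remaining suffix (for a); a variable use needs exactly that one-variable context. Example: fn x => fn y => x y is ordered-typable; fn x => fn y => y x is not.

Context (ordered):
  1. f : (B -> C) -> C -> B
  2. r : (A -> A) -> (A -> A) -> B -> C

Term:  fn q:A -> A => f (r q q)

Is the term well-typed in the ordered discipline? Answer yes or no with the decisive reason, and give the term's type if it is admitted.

no — uses contraction: q ×2
counts: f: 1, r: 1, q (λ-bound): 2
uses in reading order: f, r, q, q
typing: well-typed at (A -> A) -> C -> B
summary: ordered ✗, linear ✗, affine ✗, relevant ✓, unrestricted ✓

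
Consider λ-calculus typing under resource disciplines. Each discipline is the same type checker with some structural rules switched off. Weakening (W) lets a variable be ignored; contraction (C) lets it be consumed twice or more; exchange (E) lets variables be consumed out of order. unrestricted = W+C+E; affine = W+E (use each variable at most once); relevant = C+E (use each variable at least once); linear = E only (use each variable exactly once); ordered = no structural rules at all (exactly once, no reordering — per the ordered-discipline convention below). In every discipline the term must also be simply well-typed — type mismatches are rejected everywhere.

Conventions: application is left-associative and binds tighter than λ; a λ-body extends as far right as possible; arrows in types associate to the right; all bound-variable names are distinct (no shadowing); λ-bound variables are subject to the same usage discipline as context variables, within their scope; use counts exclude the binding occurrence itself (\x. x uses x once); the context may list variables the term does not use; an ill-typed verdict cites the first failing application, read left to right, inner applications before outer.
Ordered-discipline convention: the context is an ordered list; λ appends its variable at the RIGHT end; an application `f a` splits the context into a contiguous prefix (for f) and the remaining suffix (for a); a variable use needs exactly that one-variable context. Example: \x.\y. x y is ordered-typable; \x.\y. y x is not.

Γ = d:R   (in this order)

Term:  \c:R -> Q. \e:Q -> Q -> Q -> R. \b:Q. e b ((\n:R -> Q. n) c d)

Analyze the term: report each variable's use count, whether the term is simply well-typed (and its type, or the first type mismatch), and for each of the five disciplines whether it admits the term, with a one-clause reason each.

use counts: d ×1; c (bound) ×1; e (bound) ×1; b (bound) ×1; n (bound) ×1
uses in reading order: e, b, n, c, d
typing: the term checks, with type (R -> Q) -> (Q -> Q -> Q -> R) -> Q -> Q -> R
ordered: ✗, no contiguous prefix/suffix split fits e, b, n, c, d
linear: ✓, each of d, c, e, b, n used exactly once
affine: ✓, none of d, c, e, b, n used more than once
relevant: ✓, every one of d, c, e, b, n appears
unrestricted: ✓, typability at (R -> Q) -> (Q -> Q -> Q -> R) -> Q -> Q -> R is all that's needed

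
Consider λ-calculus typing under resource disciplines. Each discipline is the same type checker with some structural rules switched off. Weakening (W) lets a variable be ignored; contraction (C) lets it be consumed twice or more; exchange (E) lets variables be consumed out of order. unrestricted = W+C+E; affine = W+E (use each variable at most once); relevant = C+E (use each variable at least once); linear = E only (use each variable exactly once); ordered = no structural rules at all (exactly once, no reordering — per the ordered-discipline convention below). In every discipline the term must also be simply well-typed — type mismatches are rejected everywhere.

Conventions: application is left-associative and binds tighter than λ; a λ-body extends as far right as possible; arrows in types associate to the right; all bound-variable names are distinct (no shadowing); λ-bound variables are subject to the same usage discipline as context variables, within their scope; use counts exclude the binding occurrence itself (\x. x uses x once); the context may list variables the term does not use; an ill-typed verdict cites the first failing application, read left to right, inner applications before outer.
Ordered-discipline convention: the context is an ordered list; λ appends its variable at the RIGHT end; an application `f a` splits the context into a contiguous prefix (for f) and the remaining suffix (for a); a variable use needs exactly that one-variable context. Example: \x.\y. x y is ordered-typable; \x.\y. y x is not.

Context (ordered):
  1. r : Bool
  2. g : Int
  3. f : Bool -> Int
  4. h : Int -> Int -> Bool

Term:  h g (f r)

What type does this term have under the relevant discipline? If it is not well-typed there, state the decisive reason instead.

term : Bool
variable uses: r ×1; g ×1; f ×1; h ×1
left-to-right use order: h, g, f, r
typing: well-typed — term : Bool
per-discipline verdicts: ordered ✗ | linear ✓ | affine ✓ | relevant ✓ | unrestricted ✓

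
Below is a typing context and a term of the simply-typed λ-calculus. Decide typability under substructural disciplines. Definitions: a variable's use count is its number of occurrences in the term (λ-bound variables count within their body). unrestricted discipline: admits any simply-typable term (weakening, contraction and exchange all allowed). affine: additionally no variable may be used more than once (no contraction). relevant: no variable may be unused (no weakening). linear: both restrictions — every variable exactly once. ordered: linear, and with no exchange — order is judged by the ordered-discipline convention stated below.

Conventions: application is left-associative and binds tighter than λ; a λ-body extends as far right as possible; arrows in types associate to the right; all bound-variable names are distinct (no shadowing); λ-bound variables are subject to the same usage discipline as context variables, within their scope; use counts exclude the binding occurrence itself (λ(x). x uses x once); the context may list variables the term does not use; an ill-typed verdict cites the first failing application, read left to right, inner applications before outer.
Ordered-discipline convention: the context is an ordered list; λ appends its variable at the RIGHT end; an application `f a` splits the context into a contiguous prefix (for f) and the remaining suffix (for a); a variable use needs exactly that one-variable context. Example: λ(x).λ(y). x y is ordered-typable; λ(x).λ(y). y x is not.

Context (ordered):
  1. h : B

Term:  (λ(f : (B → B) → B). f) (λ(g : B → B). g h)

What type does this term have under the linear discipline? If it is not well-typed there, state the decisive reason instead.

term : (B → B) → B
use counts: h: 1, f (λ-bound): 1, g (λ-bound): 1
use order (left to right): f, g, h
typing: ✓ — (B → B) → B
all disciplines: ordered ✗ · linear ✓ · affine ✓ · relevant ✓ · unrestricted ✓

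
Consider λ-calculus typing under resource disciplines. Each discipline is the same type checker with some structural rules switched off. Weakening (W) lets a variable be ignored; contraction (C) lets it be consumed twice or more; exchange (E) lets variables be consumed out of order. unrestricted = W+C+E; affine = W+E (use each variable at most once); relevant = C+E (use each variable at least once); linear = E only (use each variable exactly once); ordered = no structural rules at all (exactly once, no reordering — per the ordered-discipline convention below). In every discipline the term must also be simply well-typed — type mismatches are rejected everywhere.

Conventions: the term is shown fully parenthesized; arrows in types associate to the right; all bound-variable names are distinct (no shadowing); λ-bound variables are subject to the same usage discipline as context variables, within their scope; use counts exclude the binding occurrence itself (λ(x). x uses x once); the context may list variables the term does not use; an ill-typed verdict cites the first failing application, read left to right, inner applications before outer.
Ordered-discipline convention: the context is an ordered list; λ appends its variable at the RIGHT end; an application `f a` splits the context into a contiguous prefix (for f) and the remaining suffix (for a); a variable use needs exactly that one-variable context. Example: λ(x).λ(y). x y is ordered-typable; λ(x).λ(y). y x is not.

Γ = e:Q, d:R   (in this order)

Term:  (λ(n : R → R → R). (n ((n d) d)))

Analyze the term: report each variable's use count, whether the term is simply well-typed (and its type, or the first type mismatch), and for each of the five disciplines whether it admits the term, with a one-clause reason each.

variable uses: e=0; d=2; n (bound)=2
left-to-right use order: n, n, d, d
typing: well-typed at (R → R → R) → R → R
ordered: ✗ — uses contraction: d ×2, n ×2; unused: e — weakening required
linear: ✗ — uses contraction: d ×2, n ×2; unused: e — weakening required
affine: ✗ — uses contraction: d ×2, n ×2
relevant: ✗ — unused: e — weakening required
unrestricted: ✓ — type-checks ((R → R → R) → R → R) and nothing is barred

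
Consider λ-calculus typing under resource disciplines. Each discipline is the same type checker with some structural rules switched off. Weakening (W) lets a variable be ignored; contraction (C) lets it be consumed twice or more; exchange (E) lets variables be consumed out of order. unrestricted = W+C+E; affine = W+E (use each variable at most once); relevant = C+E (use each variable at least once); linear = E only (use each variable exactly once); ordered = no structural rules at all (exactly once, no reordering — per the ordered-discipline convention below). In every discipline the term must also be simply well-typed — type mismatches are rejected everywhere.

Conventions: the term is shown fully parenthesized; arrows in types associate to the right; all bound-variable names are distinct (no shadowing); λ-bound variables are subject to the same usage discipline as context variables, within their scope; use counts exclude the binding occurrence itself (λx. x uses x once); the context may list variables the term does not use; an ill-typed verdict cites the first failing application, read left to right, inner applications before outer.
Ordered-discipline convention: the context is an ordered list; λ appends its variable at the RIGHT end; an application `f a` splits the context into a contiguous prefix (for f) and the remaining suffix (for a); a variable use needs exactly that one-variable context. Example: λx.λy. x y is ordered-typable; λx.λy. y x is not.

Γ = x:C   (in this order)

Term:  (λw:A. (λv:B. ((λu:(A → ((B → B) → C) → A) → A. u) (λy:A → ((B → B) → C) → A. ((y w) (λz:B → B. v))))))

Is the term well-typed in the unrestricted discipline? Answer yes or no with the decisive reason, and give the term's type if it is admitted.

no — a type mismatch blocks all five
usage: x ×0; w [bound] ×1; v [bound] ×1; u [bound] ×1; y [bound] ×1; z [bound] ×0
uses in reading order: u, y, w, v
typing: ill-typed: a function awaiting (B → B) → C gets (B → B) → B
all disciplines: ordered ✗, linear ✗, affine ✗, relevant ✗, unrestricted ✗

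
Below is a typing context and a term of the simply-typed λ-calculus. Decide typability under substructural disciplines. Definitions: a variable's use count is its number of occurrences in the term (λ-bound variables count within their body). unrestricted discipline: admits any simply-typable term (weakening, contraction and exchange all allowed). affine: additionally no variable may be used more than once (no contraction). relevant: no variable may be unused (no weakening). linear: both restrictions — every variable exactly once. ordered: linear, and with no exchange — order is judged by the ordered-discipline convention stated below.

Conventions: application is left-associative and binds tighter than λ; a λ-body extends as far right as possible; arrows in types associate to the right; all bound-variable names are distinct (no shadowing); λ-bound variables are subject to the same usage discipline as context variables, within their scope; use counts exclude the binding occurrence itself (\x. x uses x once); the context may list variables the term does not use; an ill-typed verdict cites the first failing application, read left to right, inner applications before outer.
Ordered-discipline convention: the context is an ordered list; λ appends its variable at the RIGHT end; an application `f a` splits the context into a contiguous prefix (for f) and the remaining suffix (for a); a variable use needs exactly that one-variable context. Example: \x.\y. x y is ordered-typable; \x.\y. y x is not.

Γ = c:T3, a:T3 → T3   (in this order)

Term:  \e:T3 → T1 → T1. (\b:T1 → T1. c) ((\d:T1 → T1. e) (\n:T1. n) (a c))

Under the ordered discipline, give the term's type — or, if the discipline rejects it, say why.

not well-typed under ordered — c ×2 used more than once (contraction); needs weakening: b, d unused
variable uses: c: 2×; a: 1×; e [bound]: 1×; b [bound]: 0×; d [bound]: 0×; n [bound]: 1×
order of uses: c, e, n, a, c
typing: well-typed at (T3 → T1 → T1) → T3
per-discipline verdicts: ordered ✗, linear ✗, affine ✗, relevant ✗, unrestricted ✓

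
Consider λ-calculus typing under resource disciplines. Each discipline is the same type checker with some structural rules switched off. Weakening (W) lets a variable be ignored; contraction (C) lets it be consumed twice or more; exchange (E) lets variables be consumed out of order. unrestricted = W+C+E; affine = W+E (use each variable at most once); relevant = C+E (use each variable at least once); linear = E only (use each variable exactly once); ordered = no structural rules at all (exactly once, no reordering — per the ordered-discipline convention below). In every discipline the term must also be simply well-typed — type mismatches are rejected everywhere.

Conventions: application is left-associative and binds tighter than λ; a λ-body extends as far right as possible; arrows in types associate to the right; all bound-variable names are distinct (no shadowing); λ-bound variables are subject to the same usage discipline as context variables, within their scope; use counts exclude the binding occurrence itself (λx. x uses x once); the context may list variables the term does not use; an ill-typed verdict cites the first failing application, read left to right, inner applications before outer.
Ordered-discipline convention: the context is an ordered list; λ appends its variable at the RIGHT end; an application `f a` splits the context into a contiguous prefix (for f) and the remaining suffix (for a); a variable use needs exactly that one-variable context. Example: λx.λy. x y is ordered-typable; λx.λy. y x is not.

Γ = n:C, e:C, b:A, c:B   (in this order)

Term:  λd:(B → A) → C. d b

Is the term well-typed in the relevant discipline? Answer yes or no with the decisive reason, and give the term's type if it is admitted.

no — a type mismatch blocks all five
usage: n=0; e=0; b=1; c=0; d [bound]=1
use order (left to right): d, b
typing: ill-typed: argument of type A where B → A is required
all disciplines: ordered ✗ | linear ✗ | affine ✗ | relevant ✗ | unrestricted ✗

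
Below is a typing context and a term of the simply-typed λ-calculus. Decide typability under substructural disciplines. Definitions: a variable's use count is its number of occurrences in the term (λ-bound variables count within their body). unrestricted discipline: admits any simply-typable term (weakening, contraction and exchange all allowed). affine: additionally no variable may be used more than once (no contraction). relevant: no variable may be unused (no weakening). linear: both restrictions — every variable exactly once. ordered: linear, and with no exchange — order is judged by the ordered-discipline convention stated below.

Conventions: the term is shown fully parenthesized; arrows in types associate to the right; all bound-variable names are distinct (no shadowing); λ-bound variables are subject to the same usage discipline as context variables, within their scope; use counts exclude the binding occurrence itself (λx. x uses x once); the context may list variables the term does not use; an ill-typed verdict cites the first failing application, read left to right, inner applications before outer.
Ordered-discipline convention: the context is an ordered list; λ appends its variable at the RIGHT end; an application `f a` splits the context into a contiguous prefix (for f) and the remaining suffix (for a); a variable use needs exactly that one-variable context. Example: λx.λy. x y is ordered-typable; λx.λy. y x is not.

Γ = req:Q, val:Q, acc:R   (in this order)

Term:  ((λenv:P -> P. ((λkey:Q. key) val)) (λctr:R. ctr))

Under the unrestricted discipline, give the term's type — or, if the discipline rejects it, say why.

not well-typed under unrestricted — fails simple typing
counts: req ×0; val ×1; acc ×0; env (λ-bound) ×0; key (λ-bound) ×1; ctr (λ-bound) ×1
left-to-right use order: key, val, ctr
typing: ill-typed: an application expects P -> P but receives R -> R
all disciplines: ordered ✗, linear ✗, affine ✗, relevant ✗, unrestricted ✗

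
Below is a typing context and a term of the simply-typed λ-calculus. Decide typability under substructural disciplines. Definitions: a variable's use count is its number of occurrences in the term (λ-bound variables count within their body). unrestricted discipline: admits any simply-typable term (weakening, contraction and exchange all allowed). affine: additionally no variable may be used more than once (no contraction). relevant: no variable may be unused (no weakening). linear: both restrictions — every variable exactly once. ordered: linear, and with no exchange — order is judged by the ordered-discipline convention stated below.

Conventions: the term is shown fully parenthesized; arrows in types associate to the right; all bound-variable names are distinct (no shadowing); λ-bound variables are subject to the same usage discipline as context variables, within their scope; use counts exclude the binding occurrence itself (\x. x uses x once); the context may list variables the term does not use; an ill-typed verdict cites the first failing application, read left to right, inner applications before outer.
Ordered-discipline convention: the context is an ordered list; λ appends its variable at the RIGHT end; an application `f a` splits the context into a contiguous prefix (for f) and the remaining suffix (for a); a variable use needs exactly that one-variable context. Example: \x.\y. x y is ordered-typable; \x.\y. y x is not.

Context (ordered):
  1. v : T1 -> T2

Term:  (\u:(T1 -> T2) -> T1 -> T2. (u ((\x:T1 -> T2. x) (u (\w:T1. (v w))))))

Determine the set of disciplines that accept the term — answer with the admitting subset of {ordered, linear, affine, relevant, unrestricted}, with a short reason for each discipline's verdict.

admitted in: relevant, unrestricted
counts: v: 1, u (λ-bound): 2, x (λ-bound): 1, w (λ-bound): 1
use order (left to right): u, x, u, v, w
typing: ✓ — ((T1 -> T2) -> T1 -> T2) -> T1 -> T2
ordered: ✗ — u ×2 used more than once (contraction)
linear: ✗ — u ×2 used more than once (contraction)
affine: ✗ — u ×2 used more than once (contraction)
relevant: ✓ — every one of v, u, x, w appears
unrestricted: ✓ — typability at ((T1 -> T2) -> T1 -> T2) -> T1 -> T2 is all that's needed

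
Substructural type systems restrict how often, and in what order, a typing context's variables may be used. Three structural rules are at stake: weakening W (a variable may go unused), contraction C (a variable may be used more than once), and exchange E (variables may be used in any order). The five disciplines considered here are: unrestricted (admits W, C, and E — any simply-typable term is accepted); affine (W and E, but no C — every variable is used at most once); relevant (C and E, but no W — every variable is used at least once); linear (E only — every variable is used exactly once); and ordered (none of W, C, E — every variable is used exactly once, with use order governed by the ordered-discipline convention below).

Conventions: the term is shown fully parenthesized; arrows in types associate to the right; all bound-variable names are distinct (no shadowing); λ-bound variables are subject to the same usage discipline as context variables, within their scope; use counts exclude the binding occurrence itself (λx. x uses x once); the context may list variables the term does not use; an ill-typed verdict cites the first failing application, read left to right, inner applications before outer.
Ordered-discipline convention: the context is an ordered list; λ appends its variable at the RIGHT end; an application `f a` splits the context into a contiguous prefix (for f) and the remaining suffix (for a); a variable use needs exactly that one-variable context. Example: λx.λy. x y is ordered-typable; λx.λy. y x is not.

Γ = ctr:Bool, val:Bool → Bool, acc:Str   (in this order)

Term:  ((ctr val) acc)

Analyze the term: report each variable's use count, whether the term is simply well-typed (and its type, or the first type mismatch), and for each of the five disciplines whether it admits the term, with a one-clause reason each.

counts: ctr=1, val=1, acc=1
left-to-right use order: ctr, val, acc
typing: ill-typed: non-arrow in function slot: Bool
ordered: ✗ — a type mismatch blocks all five
linear: ✗ — the type mismatch rejects it
affine: ✗ — not simply typable
relevant: ✗ — fails simple typing
unrestricted: ✗ — a type mismatch blocks all five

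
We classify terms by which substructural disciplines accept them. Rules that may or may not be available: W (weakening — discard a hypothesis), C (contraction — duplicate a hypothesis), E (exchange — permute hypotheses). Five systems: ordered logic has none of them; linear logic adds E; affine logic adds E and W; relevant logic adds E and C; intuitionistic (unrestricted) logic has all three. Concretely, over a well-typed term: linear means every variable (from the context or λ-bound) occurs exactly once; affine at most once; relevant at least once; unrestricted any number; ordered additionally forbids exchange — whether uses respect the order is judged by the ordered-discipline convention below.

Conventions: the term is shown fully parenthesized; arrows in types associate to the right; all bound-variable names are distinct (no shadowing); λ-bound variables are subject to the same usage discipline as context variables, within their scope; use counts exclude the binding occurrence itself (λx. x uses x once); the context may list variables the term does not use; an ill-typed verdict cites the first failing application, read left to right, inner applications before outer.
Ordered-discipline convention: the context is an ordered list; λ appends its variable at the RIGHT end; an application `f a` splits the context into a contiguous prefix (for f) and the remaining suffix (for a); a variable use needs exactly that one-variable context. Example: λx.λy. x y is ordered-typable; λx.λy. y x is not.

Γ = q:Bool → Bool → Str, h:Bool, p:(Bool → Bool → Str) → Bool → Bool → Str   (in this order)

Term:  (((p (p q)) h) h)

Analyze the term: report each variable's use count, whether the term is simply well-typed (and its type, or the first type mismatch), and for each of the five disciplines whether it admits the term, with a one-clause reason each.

usage: q=1; h=2; p=2
use order (left to right): p, p, q, h, h
typing: well-typed at Str
ordered: ✗, repeated use of h ×2, p ×2
linear: ✗, repeated use of h ×2, p ×2
affine: ✗, repeated use of h ×2, p ×2
relevant: ✓, every one of q, h, p appears
unrestricted: ✓, typability at Str is all that's needed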